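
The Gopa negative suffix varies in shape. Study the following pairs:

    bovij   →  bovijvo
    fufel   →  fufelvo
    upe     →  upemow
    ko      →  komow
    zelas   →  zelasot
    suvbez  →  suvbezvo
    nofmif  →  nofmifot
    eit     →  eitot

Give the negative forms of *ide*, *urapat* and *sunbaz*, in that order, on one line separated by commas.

The pattern is voicing of the final sound: -ot when the stem ends in a voiceless consonant (*zelas*, *nofmif*, *eit*); -vo when the stem ends in a voiced consonant (*bovij*, *fufel*, *suvbez*); -mow when the stem ends in a vowel (*upe*, *ko*).
*ide*: final sound = /e/, a vowel → -mow → *idemow*.
*urapat*: final sound = /t/, a voiceless consonant → -ot → *urapatot*.
*sunbaz*: final sound = /z/, a voiced consonant → -vo → *sunbazvo*.

idemow, urapatot, sunbazvo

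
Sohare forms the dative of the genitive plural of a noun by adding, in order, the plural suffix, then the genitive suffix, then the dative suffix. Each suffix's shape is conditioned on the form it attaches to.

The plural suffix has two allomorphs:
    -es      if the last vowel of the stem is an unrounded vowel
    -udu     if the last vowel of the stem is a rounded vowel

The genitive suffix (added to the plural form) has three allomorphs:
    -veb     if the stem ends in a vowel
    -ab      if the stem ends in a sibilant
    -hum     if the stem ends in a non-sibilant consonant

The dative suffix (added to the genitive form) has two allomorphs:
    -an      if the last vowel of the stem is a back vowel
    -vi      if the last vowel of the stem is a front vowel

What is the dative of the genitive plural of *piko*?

*piko* — last vowel /o/ (a rounded vowel) → -udu → *pikoudu*.
Since the final sound of the plural form *pikoudu* is /u/ (a vowel), it takes -veb, giving *pikouduveb*.
The genitive form *pikouduveb*: last vowel = /e/, a front vowel → -vi → *pikouduvebvi*.

pikouduvebvi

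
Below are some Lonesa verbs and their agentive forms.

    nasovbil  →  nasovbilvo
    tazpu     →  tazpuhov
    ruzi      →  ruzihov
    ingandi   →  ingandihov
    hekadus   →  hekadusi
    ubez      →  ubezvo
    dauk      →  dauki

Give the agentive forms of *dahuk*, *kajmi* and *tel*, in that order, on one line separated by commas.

The suffix is conditioned by the final sound: -i when the stem ends in a voiceless consonant (*hekadus*, *dauk*); -vo when the stem ends in a voiced consonant (*nasovbil*, *ubez*); -hov when the stem ends in a vowel (*tazpu*, *ruzi*, *ingandi*).
*dahuk*: final sound = /k/, a voiceless consonant → -i → *dahuki*.
Since the final sound of *kajmi* is /i/ (a vowel), it takes -hov, giving *kajmihov*.
Since the final sound of *tel* is /l/ (a voiced consonant), it takes -vo, giving *telvo*.

dahuki, kajmihov, telvo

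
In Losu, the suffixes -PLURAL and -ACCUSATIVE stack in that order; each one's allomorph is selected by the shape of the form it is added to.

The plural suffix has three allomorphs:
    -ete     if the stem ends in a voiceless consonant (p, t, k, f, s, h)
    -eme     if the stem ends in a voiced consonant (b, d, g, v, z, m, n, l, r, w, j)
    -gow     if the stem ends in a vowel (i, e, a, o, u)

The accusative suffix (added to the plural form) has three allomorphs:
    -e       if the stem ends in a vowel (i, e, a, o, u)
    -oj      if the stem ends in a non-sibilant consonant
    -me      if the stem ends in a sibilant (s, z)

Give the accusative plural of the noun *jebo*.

jebogowoj

Since the final sound of *jebo* is /o/ (a vowel), it takes -gow, giving *jebogow*.
The plural form *jebogow* — final sound /w/ (a non-sibilant consonant) → -oj → *jebogowoj*.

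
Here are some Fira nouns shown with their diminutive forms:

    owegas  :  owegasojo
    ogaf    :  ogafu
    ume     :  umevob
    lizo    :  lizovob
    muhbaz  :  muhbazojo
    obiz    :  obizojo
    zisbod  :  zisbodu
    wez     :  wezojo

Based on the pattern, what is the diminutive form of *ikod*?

ikodu

The alternation tracks the final sound of the stem — -ojo when the stem ends in a sibilant (*owegas*, *muhbaz*, *obiz*, *wez*); -u when the stem ends in a non-sibilant consonant (*ogaf*, *zisbod*); -vob when the stem ends in a vowel (*ume*, *lizo*).
*ikod* — final sound /d/ (a non-sibilant consonant) → -u → *ikodu*.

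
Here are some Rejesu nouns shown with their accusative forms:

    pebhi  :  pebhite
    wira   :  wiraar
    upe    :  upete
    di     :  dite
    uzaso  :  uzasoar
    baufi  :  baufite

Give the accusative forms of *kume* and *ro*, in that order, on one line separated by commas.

Looking at the last vowel of each stem: -te when the last vowel of the stem is a front vowel (*pebhi*, *upe*, *di*, *baufi*); -ar when the last vowel of the stem is a back vowel (*wira*, *uzaso*).
Since the last vowel of *kume* is /e/ (a front vowel), it takes -te, giving *kumete*.
*ro* — last vowel /o/ (a back vowel) → -ar → *roar*.

kumete, roar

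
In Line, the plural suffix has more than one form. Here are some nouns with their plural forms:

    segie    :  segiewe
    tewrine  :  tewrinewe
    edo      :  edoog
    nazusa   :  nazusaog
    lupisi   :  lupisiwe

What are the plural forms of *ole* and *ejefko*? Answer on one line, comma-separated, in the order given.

olewe, ejefkoog

The pattern is front/back vowel harmony: -we when the last vowel of the stem is a front vowel (*segie*, *tewrine*, *lupisi*); -og when the last vowel of the stem is a back vowel (*edo*, *nazusa*).
*ole*: last vowel = /e/, a front vowel → -we → *olewe*.
The last vowel of *ejefko* is /o/, which is a back vowel, so the suffix is -og, giving *ejefkoog*.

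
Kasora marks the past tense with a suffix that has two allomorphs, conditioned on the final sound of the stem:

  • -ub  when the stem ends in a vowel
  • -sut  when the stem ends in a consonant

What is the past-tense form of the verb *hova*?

*hova* — final sound /a/ (a vowel) → -ub → *hovaub*.

hovaub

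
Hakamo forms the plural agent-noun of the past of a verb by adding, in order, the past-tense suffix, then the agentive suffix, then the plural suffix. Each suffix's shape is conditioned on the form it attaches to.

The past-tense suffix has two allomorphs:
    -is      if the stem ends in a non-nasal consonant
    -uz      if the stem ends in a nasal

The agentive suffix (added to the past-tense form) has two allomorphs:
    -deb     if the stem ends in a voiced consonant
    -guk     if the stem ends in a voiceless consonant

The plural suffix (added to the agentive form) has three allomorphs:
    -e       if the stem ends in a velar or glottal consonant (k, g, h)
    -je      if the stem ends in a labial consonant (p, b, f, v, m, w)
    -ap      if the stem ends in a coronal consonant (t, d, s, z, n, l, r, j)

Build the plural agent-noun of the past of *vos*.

vosisguke

Since the final consonant of *vos* is /s/ (non-nasal), it takes -is, giving *vosis*.
The past-tense form *vosis* — final consonant /s/ (voiceless) → -guk → *vosisguk*.
The agentive form *vosisguk* — final consonant /k/ (velar/glottal) → -e → *vosisguke*.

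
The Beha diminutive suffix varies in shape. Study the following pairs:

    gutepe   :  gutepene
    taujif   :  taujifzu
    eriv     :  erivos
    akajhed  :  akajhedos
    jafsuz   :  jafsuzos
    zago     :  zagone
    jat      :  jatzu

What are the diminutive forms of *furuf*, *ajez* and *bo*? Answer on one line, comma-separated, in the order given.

The alternation tracks the final sound of the stem — -zu when the stem ends in a voiceless consonant (*taujif*, *jat*); -os when the stem ends in a voiced consonant (*eriv*, *akajhed*, *jafsuz*); -ne when the stem ends in a vowel (*gutepe*, *zago*).
*furuf*: final sound = /f/, a voiceless consonant → -zu → *furufzu*.
*ajez* — final sound /z/ (a voiced consonant) → -os → *ajezos*.
*bo* — final sound /o/ (a vowel) → -ne → *bone*.

furufzu, ajezos, bone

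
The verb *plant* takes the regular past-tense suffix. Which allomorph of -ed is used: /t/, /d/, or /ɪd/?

The stem *plant* ends in /t/ or /d/.
The -ed suffix is realized as /ɪd/ after /t, d/; as /t/ after other voiceless consonants; and as /d/ after other voiced sounds.
So -ed on *plant* is pronounced /ɪd/.

/ɪd/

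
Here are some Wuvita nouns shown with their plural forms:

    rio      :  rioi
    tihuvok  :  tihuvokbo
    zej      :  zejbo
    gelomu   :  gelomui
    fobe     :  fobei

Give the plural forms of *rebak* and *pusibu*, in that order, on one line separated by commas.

rebakbo, pusibui

The alternation tracks the final sound of the stem — -bo when the stem ends in a consonant (*tihuvok*, *zej*); -i when the stem ends in a vowel (*rio*, *gelomu*, *fobe*).
The final sound of *rebak* is /k/, which is a consonant, so the suffix is -bo, giving *rebakbo*.
*pusibu* — final sound /u/ (a vowel) → -i → *pusibui*.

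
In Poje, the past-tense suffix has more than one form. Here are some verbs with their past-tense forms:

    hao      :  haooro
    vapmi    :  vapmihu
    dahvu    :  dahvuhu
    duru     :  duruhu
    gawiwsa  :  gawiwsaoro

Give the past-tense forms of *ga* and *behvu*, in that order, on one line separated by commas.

Looking at the last vowel of each stem: -hu when the last vowel of the stem is a high vowel (*vapmi*, *dahvu*, *duru*); -oro when the last vowel of the stem is a non-high vowel (*hao*, *gawiwsa*).
Since the last vowel of *ga* is /a/ (a non-high vowel), it takes -oro, giving *gaoro*.
*behvu*: last vowel = /u/, a high vowel → -hu → *behvuhu*.

gaoro, behvuhu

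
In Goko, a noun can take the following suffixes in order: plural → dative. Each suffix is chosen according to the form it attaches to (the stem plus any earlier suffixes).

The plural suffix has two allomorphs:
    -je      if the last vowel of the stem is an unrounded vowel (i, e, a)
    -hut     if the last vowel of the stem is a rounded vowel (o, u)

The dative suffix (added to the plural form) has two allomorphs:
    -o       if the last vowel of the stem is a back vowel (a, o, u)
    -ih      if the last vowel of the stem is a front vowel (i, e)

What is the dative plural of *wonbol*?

wonbolhuto

The last vowel of *wonbol* is /o/, which is a rounded vowel, so the plural suffix is -hut, giving *wonbolhut*.
The plural form *wonbolhut* — last vowel /u/ (a back vowel) → -o → *wonbolhuto*.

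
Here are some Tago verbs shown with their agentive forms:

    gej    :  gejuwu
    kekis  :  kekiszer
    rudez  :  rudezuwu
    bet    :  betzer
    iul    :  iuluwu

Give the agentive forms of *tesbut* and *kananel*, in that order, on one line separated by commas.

tesbutzer, kananeluwu

The suffix is conditioned by the final consonant: -zer when the stem ends in a voiceless consonant (*kekis*, *bet*); -uwu when the stem ends in a voiced consonant (*gej*, *rudez*, *iul*).
Since the final consonant of *tesbut* is /t/ (voiceless), it takes -zer, giving *tesbutzer*.
*kananel*: final consonant = /l/, voiced → -uwu → *kananeluwu*.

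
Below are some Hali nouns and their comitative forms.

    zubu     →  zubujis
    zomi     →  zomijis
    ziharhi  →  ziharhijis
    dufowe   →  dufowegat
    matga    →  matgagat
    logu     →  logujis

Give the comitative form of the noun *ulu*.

ulujis

The alternation tracks the last vowel of the stem — -jis when the last vowel of the stem is a high vowel (*zubu*, *zomi*, *ziharhi*, *logu*); -gat when the last vowel of the stem is a non-high vowel (*dufowe*, *matga*).
*ulu* — last vowel /u/ (a high vowel) → -jis → *ulujis*.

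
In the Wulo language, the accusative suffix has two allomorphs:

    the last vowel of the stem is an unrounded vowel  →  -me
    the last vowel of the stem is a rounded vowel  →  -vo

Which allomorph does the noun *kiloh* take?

*kiloh* — last vowel /o/ (a rounded vowel) → -vo.

-vo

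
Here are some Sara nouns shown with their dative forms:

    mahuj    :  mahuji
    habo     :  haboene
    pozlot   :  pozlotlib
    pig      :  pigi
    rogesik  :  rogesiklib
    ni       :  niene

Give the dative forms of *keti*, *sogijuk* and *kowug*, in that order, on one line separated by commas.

ketiene, sogijuklib, kowugi

The pattern is voicing of the final sound: -lib when the stem ends in a voiceless consonant (*pozlot*, *rogesik*); -i when the stem ends in a voiced consonant (*mahuj*, *pig*); -ene when the stem ends in a vowel (*habo*, *ni*).
The final sound of *keti* is /i/, which is a vowel, so the suffix is -ene, giving *ketiene*.
*sogijuk* — final sound /k/ (a voiceless consonant) → -lib → *sogijuklib*.
Since the final sound of *kowug* is /g/ (a voiced consonant), it takes -i, giving *kowugi*.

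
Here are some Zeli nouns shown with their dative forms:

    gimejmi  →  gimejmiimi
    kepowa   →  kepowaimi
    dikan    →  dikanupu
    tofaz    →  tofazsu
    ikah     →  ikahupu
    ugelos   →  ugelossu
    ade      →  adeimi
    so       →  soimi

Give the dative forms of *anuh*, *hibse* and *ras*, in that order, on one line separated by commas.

The suffix is conditioned by the final sound: -su when the stem ends in a sibilant (*tofaz*, *ugelos*); -upu when the stem ends in a non-sibilant consonant (*dikan*, *ikah*); -imi when the stem ends in a vowel (*gimejmi*, *kepowa*, *ade*, *so*).
*anuh*: final sound = /h/, a non-sibilant consonant → -upu → *anuhupu*.
Since the final sound of *hibse* is /e/ (a vowel), it takes -imi, giving *hibseimi*.
*ras* — final sound /s/ (a sibilant) → -su → *rassu*.

anuhupu, hibseimi, rassu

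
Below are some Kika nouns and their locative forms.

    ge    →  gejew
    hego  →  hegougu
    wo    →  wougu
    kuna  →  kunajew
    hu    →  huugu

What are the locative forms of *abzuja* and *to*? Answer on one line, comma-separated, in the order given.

abzujajew, tougu

The suffix is conditioned by the last vowel: -ugu when the last vowel of the stem is a rounded vowel (*hego*, *wo*, *hu*); -jew when the last vowel of the stem is an unrounded vowel (*ge*, *kuna*).
The last vowel of *abzuja* is /a/, which is an unrounded vowel, so the suffix is -jew, giving *abzujajew*.
*to* — last vowel /o/ (a rounded vowel) → -ugu → *tougu*.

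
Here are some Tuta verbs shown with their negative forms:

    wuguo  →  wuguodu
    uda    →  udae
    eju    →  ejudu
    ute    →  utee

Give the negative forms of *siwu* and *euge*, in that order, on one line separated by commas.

Looking at the last vowel of each stem: -du when the last vowel of the stem is a rounded vowel (*wuguo*, *eju*); -e when the last vowel of the stem is an unrounded vowel (*uda*, *ute*).
*siwu*: last vowel = /u/, a rounded vowel → -du → *siwudu*.
*euge* — last vowel /e/ (an unrounded vowel) → -e → *eugee*.

siwudu, eugee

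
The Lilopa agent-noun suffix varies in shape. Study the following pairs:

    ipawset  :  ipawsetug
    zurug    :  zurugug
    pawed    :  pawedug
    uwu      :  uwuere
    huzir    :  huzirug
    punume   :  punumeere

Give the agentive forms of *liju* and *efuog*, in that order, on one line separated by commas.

lijuere, efuogug

The suffix is conditioned by the final sound: -ug when the stem ends in a consonant (*ipawset*, *zurug*, *pawed*, *huzir*); -ere when the stem ends in a vowel (*uwu*, *punume*).
*liju*: final sound = /u/, a vowel → -ere → *lijuere*.
The final sound of *efuog* is /g/, which is a consonant, so the suffix is -ug, giving *efuogug*.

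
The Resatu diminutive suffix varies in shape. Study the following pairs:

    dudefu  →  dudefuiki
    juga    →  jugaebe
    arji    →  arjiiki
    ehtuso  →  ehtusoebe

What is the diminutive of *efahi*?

The pattern is height harmony: -iki when the last vowel of the stem is a high vowel (*dudefu*, *arji*); -ebe when the last vowel of the stem is a non-high vowel (*juga*, *ehtuso*).
The last vowel of *efahi* is /i/, which is a high vowel, so the suffix is -iki, giving *efahiiki*.

efahiiki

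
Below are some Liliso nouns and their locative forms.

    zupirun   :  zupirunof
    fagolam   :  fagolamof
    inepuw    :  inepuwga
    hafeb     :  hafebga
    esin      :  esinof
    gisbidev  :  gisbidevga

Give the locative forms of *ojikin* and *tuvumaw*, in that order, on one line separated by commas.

ojikinof, tuvumawga

Looking at the final consonant of each stem: -of when the stem ends in a nasal (*zupirun*, *fagolam*, *esin*); -ga when the stem ends in a non-nasal consonant (*inepuw*, *hafeb*, *gisbidev*).
The final consonant of *ojikin* is /n/, which is a nasal, so the suffix is -of, giving *ojikinof*.
*tuvumaw* — final consonant /w/ (non-nasal) → -ga → *tuvumawga*.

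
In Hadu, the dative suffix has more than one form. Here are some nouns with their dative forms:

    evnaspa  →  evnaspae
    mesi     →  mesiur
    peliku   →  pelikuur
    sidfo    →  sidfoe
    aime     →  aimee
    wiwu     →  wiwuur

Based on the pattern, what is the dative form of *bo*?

The suffix is conditioned by the last vowel: -ur when the last vowel of the stem is a high vowel (*mesi*, *peliku*, *wiwu*); -e when the last vowel of the stem is a non-high vowel (*evnaspa*, *sidfo*, *aime*).
The last vowel of *bo* is /o/, which is a non-high vowel, so the suffix is -e, giving *boe*.

boe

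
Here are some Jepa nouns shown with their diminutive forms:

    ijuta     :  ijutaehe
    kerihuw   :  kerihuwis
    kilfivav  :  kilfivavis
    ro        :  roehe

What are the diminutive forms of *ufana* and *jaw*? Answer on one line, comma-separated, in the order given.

Looking at the final sound of each stem: -is when the stem ends in a consonant (*kerihuw*, *kilfivav*); -ehe when the stem ends in a vowel (*ijuta*, *ro*).
The final sound of *ufana* is /a/, which is a vowel, so the suffix is -ehe, giving *ufanaehe*.
*jaw* — final sound /w/ (a consonant) → -is → *jawis*.

ufanaehe, jawis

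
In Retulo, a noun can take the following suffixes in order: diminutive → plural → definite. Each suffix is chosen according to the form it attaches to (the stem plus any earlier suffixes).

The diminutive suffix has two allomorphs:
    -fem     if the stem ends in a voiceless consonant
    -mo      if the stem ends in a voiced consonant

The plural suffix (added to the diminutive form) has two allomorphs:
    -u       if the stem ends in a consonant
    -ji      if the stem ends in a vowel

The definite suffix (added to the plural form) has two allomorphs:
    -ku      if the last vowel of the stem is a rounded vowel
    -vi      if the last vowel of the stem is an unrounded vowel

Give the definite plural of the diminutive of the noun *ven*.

*ven*: final consonant = /n/, voiced → -mo → *venmo*.
Since the final sound of the diminutive form *venmo* is /o/ (a vowel), it takes -ji, giving *venmoji*.
The plural form *venmoji* — last vowel /i/ (an unrounded vowel) → -vi → *venmojivi*.

venmojivi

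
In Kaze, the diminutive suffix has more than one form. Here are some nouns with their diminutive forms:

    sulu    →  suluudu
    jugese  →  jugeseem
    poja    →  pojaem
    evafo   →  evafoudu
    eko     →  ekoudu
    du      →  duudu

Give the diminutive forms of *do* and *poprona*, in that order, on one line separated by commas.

The pattern is rounding harmony: -udu when the last vowel of the stem is a rounded vowel (*sulu*, *evafo*, *eko*, *du*); -em when the last vowel of the stem is an unrounded vowel (*jugese*, *poja*).
Since the last vowel of *do* is /o/ (a rounded vowel), it takes -udu, giving *doudu*.
Since the last vowel of *poprona* is /a/ (an unrounded vowel), it takes -em, giving *popronaem*.

doudu, popronaem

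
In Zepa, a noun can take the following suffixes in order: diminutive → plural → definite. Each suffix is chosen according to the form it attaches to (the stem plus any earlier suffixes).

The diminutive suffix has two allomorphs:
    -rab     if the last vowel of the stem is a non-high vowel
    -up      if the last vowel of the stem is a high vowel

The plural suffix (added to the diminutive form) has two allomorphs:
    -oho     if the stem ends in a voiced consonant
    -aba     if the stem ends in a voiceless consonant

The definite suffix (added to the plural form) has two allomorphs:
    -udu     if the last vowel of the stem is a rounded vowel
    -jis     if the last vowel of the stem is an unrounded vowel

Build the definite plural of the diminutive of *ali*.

aliupabajis

Since the last vowel of *ali* is /i/ (a high vowel), it takes -up, giving *aliup*.
The diminutive form *aliup* — final consonant /p/ (voiceless) → -aba → *aliupaba*.
The plural form *aliupaba* — last vowel /a/ (an unrounded vowel) → -jis → *aliupabajis*.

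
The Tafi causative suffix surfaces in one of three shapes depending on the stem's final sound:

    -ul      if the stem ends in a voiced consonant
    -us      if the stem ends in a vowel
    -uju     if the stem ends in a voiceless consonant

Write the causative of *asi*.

*asi* — final sound /i/ (a vowel) → -us → *asius*.

asius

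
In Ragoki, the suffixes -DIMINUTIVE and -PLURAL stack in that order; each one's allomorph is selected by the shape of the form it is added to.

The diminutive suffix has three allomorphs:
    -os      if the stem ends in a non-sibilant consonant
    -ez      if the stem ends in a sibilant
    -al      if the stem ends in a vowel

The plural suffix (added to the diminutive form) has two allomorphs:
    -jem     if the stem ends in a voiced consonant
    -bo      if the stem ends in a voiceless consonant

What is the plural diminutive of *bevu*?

*bevu*: final sound = /u/, a vowel → -al → *bevual*.
The diminutive form *bevual* — final consonant /l/ (voiced) → -jem → *bevualjem*.

bevualjem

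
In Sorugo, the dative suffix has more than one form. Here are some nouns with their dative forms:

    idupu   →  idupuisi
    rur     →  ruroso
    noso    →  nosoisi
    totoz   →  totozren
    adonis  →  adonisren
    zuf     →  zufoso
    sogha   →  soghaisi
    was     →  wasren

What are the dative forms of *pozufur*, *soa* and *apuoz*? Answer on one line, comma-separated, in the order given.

pozufuroso, soaisi, apuozren

Looking at the final sound of each stem: -ren when the stem ends in a sibilant (*totoz*, *adonis*, *was*); -oso when the stem ends in a non-sibilant consonant (*rur*, *zuf*); -isi when the stem ends in a vowel (*idupu*, *noso*, *sogha*).
*pozufur* — final sound /r/ (a non-sibilant consonant) → -oso → *pozufuroso*.
The final sound of *soa* is /a/, which is a vowel, so the suffix is -isi, giving *soaisi*.
*apuoz* — final sound /z/ (a sibilant) → -ren → *apuozren*.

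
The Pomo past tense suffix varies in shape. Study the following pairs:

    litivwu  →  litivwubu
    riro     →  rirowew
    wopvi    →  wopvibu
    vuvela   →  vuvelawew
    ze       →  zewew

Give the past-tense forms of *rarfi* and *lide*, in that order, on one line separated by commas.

The alternation tracks the last vowel of the stem — -bu when the last vowel of the stem is a high vowel (*litivwu*, *wopvi*); -wew when the last vowel of the stem is a non-high vowel (*riro*, *vuvela*, *ze*).
*rarfi*: last vowel = /i/, a high vowel → -bu → *rarfibu*.
*lide*: last vowel = /e/, a non-high vowel → -wew → *lidewew*.

rarfibu, lidewew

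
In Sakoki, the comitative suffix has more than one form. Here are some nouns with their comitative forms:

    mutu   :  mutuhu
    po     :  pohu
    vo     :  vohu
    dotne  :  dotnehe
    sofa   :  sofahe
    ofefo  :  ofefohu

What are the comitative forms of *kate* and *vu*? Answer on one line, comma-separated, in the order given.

katehe, vuhu

Looking at the last vowel of each stem: -hu when the last vowel of the stem is a rounded vowel (*mutu*, *po*, *vo*, *ofefo*); -he when the last vowel of the stem is an unrounded vowel (*dotne*, *sofa*).
Since the last vowel of *kate* is /e/ (an unrounded vowel), it takes -he, giving *katehe*.
*vu*: last vowel = /u/, a rounded vowel → -hu → *vuhu*.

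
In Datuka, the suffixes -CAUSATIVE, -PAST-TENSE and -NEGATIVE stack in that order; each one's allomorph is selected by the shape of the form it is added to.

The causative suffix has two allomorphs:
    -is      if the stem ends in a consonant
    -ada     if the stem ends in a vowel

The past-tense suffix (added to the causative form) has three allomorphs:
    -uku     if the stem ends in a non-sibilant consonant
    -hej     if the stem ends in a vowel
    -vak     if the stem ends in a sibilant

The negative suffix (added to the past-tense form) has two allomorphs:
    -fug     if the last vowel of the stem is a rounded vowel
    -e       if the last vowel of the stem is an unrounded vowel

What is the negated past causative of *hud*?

*hud* — final sound /d/ (a consonant) → -is → *hudis*.
The final sound of the causative form *hudis* is /s/, which is a sibilant, so the past-tense suffix is -vak, giving *hudisvak*.
The last vowel of the past-tense form *hudisvak* is /a/, which is an unrounded vowel, so the negative suffix is -e, giving *hudisvake*.

hudisvake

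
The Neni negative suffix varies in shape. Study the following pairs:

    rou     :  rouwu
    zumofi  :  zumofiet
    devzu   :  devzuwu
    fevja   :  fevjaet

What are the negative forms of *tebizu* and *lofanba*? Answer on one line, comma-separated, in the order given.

tebizuwu, lofanbaet

Looking at the last vowel of each stem: -wu when the last vowel of the stem is a rounded vowel (*rou*, *devzu*); -et when the last vowel of the stem is an unrounded vowel (*zumofi*, *fevja*).
The last vowel of *tebizu* is /u/, which is a rounded vowel, so the suffix is -wu, giving *tebizuwu*.
*lofanba*: last vowel = /a/, an unrounded vowel → -et → *lofanbaet*.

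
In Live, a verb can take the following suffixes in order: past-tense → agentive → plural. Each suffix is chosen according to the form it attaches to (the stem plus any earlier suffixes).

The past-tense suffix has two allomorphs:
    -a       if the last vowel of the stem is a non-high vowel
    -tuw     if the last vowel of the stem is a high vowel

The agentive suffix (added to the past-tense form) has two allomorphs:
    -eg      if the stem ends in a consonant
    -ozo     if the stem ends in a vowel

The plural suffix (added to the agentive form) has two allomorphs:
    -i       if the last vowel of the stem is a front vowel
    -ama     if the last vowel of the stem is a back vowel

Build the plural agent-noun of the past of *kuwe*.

kuweaozoama

The last vowel of *kuwe* is /e/, which is a non-high vowel, so the past-tense suffix is -a, giving *kuwea*.
Since the final sound of the past-tense form *kuwea* is /a/ (a vowel), it takes -ozo, giving *kuweaozo*.
The agentive form *kuweaozo*: last vowel = /o/, a back vowel → -ama → *kuweaozoama*.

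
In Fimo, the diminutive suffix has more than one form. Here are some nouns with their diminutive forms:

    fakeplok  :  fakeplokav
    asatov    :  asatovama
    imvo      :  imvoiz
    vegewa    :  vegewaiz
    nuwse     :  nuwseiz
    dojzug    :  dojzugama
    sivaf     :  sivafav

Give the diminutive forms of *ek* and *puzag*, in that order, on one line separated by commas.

The suffix is conditioned by the final sound: -av when the stem ends in a voiceless consonant (*fakeplok*, *sivaf*); -ama when the stem ends in a voiced consonant (*asatov*, *dojzug*); -iz when the stem ends in a vowel (*imvo*, *vegewa*, *nuwse*).
*ek*: final sound = /k/, a voiceless consonant → -av → *ekav*.
*puzag* — final sound /g/ (a voiced consonant) → -ama → *puzagama*.

ekav, puzagama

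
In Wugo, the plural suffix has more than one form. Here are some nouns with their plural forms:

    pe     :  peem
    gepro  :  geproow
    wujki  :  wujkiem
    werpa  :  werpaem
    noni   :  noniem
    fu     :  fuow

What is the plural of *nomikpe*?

The pattern is rounding harmony: -ow when the last vowel of the stem is a rounded vowel (*gepro*, *fu*); -em when the last vowel of the stem is an unrounded vowel (*pe*, *wujki*, *werpa*, *noni*).
*nomikpe*: last vowel = /e/, an unrounded vowel → -em → *nomikpeem*.

nomikpeem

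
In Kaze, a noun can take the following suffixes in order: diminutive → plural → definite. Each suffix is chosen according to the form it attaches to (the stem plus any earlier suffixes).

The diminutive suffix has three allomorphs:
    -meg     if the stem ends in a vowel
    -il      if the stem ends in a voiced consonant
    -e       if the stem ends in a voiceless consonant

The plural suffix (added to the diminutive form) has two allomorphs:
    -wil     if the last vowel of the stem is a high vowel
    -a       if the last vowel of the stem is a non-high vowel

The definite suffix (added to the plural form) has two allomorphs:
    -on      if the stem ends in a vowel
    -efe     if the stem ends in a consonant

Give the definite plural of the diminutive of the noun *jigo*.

jigomegaon

*jigo*: final sound = /o/, a vowel → -meg → *jigomeg*.
The diminutive form *jigomeg*: last vowel = /e/, a non-high vowel → -a → *jigomega*.
Since the final sound of the plural form *jigomega* is /a/ (a vowel), it takes -on, giving *jigomegaon*.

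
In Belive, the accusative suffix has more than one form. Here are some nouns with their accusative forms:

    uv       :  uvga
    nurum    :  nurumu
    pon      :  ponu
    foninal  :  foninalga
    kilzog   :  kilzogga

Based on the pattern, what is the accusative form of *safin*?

safinu

The suffix is conditioned by the final consonant: -u when the stem ends in a nasal (*nurum*, *pon*); -ga when the stem ends in a non-nasal consonant (*uv*, *foninal*, *kilzog*).
The final consonant of *safin* is /n/, which is a nasal, so the suffix is -u, giving *safinu*.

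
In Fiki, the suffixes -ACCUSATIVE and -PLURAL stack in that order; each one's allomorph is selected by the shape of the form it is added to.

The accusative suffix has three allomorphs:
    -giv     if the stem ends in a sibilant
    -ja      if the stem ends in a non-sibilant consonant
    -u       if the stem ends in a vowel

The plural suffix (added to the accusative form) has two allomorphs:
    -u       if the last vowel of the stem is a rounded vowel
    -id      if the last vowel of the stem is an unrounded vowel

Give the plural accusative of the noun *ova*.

Since the final sound of *ova* is /a/ (a vowel), it takes -u, giving *ovau*.
Since the last vowel of the accusative form *ovau* is /u/ (a rounded vowel), it takes -u, giving *ovauu*.

ovauu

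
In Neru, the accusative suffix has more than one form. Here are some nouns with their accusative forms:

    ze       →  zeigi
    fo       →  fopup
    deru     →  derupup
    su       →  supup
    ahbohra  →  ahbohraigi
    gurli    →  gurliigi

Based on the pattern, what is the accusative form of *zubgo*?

The pattern is rounding harmony: -pup when the last vowel of the stem is a rounded vowel (*fo*, *deru*, *su*); -igi when the last vowel of the stem is an unrounded vowel (*ze*, *ahbohra*, *gurli*).
Since the last vowel of *zubgo* is /o/ (a rounded vowel), it takes -pup, giving *zubgopup*.

zubgopup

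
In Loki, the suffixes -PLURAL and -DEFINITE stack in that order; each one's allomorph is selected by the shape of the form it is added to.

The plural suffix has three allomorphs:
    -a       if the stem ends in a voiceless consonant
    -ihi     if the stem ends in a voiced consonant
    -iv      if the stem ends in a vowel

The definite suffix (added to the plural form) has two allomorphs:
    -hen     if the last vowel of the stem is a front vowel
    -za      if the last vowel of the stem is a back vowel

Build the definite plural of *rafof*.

rafofaza

*rafof* — final sound /f/ (a voiceless consonant) → -a → *rafofa*.
The last vowel of the plural form *rafofa* is /a/, which is a back vowel, so the definite suffix is -za, giving *rafofaza*.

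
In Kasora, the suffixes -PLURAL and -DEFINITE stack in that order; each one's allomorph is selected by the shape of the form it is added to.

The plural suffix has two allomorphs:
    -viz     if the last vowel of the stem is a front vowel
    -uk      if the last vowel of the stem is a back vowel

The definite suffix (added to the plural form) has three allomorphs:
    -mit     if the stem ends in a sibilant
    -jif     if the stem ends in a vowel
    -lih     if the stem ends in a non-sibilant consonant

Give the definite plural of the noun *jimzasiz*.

The last vowel of *jimzasiz* is /i/, which is a front vowel, so the plural suffix is -viz, giving *jimzasizviz*.
The final sound of the plural form *jimzasizviz* is /z/, which is a sibilant, so the definite suffix is -mit, giving *jimzasizvizmit*.

jimzasizvizmit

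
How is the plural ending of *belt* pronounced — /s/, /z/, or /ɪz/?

The stem *belt* ends in a voiceless non-sibilant consonant.
The plural suffix surfaces as /ɪz/ after sibilants, /s/ after other voiceless consonants, and /z/ after other voiced sounds.
So the plural -s on *belt* is pronounced /s/.

/s/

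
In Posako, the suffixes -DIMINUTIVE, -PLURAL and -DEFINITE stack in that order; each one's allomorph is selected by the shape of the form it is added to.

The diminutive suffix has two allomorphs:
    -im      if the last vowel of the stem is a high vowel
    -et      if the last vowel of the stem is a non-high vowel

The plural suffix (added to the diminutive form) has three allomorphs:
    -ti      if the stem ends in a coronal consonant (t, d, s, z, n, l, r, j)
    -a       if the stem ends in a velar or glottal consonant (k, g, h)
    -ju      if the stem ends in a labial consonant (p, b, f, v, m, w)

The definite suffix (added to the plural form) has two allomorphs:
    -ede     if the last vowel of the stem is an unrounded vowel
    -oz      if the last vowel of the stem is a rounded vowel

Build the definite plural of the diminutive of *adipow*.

Since the last vowel of *adipow* is /o/ (a non-high vowel), it takes -et, giving *adipowet*.
The diminutive form *adipowet*: final consonant = /t/, coronal → -ti → *adipowetti*.
The last vowel of the plural form *adipowetti* is /i/, which is an unrounded vowel, so the definite suffix is -ede, giving *adipowettiede*.

adipowettiede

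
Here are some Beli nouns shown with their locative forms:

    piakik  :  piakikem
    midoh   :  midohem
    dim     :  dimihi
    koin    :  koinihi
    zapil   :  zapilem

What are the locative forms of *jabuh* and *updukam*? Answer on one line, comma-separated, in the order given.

jabuhem, updukamihi

Looking at the final consonant of each stem: -ihi when the stem ends in a nasal (*dim*, *koin*); -em when the stem ends in a non-nasal consonant (*piakik*, *midoh*, *zapil*).
Since the final consonant of *jabuh* is /h/ (non-nasal), it takes -em, giving *jabuhem*.
*updukam* — final consonant /m/ (a nasal) → -ihi → *updukamihi*.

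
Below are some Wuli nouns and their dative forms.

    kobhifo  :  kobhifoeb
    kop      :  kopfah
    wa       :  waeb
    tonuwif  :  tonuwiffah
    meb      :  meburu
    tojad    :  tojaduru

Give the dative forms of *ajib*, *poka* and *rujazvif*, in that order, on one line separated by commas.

ajiburu, pokaeb, rujazviffah

Looking at the final sound of each stem: -fah when the stem ends in a voiceless consonant (*kop*, *tonuwif*); -uru when the stem ends in a voiced consonant (*meb*, *tojad*); -eb when the stem ends in a vowel (*kobhifo*, *wa*).
Since the final sound of *ajib* is /b/ (a voiced consonant), it takes -uru, giving *ajiburu*.
*poka* — final sound /a/ (a vowel) → -eb → *pokaeb*.
*rujazvif* — final sound /f/ (a voiceless consonant) → -fah → *rujazviffah*.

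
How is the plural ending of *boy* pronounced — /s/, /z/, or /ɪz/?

/z/

The stem *boy* ends in a voiced non-sibilant sound.
The plural suffix surfaces as /ɪz/ after sibilants, /s/ after other voiceless consonants, and /z/ after other voiced sounds.
So the plural -s on *boy* is pronounced /z/.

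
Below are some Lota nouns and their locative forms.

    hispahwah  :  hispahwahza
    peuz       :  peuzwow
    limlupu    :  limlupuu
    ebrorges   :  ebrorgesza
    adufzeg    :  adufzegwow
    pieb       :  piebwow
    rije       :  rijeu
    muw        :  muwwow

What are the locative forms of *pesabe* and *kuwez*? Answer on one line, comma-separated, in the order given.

pesabeu, kuwezwow

The alternation tracks the final sound of the stem — -za when the stem ends in a voiceless consonant (*hispahwah*, *ebrorges*); -wow when the stem ends in a voiced consonant (*peuz*, *adufzeg*, *pieb*, *muw*); -u when the stem ends in a vowel (*limlupu*, *rije*).
*pesabe* — final sound /e/ (a vowel) → -u → *pesabeu*.
The final sound of *kuwez* is /z/, which is a voiced consonant, so the suffix is -wow, giving *kuwezwow*.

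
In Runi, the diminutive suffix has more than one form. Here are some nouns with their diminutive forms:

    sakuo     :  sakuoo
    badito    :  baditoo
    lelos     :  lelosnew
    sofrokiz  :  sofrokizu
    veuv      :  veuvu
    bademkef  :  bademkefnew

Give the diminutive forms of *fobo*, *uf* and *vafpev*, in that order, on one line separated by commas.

Looking at the final sound of each stem: -new when the stem ends in a voiceless consonant (*lelos*, *bademkef*); -u when the stem ends in a voiced consonant (*sofrokiz*, *veuv*); -o when the stem ends in a vowel (*sakuo*, *badito*).
Since the final sound of *fobo* is /o/ (a vowel), it takes -o, giving *foboo*.
*uf* — final sound /f/ (a voiceless consonant) → -new → *ufnew*.
The final sound of *vafpev* is /v/, which is a voiced consonant, so the suffix is -u, giving *vafpevu*.

foboo, ufnew, vafpevu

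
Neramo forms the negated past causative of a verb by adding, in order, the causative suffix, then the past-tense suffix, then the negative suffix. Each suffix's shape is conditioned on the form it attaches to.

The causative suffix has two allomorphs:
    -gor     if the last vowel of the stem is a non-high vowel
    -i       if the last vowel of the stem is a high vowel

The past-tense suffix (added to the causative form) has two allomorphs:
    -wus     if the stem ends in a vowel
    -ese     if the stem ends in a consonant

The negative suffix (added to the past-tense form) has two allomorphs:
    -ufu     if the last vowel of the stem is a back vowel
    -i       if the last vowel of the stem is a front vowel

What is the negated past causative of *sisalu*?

The last vowel of *sisalu* is /u/, which is a high vowel, so the causative suffix is -i, giving *sisalui*.
The causative form *sisalui* — final sound /i/ (a vowel) → -wus → *sisaluiwus*.
The last vowel of the past-tense form *sisaluiwus* is /u/, which is a back vowel, so the negative suffix is -ufu, giving *sisaluiwusufu*.

sisaluiwusufu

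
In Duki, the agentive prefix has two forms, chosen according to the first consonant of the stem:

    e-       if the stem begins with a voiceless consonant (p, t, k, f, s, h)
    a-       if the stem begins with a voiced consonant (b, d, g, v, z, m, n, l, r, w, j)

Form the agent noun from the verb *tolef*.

etolef

Since the first consonant of *tolef* is /t/ (voiceless), it takes e-, giving *etolef*.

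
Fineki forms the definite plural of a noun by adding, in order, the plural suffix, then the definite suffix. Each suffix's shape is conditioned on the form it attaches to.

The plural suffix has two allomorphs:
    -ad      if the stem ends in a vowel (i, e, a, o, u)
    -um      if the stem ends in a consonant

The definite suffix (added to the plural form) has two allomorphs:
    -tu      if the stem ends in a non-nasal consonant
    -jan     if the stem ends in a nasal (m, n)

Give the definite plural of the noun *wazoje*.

wazojeadtu

Since the final sound of *wazoje* is /e/ (a vowel), it takes -ad, giving *wazojead*.
The plural form *wazojead*: final consonant = /d/, non-nasal → -tu → *wazojeadtu*.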